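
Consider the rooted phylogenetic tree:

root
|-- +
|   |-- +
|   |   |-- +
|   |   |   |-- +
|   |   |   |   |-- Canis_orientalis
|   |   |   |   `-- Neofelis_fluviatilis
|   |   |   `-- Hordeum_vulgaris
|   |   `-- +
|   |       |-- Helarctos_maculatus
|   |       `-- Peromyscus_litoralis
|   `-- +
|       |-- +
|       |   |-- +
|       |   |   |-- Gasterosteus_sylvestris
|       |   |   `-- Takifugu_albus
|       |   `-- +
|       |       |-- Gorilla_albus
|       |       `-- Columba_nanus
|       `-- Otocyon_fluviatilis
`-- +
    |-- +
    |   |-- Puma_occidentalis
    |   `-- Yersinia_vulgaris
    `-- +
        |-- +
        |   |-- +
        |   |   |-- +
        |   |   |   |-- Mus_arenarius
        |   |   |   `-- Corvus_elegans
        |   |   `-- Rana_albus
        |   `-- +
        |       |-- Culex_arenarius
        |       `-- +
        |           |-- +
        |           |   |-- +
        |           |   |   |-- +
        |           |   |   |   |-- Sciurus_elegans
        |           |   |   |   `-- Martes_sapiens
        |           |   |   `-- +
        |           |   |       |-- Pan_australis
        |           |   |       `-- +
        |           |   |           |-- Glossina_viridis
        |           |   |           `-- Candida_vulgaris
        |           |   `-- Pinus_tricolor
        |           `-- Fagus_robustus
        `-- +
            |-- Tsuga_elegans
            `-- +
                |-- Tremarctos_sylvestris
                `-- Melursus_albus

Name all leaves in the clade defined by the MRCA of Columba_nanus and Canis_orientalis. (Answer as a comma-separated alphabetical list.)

Canis_orientalis, Columba_nanus, Gasterosteus_sylvestris, Gorilla_albus, Helarctos_maculatus, Hordeum_vulgaris, Neofelis_fluviatilis, Otocyon_fluviatilis, Peromyscus_litoralis, Takifugu_albus

Tracing Columba_nanus: it sits inside (Gorilla_albus,Columba_nanus).
Tracing Canis_orientalis: it sits inside (Canis_orientalis,Neofelis_fluviatilis).
The smallest clade enclosing both is ((((Canis_orientalis,Neofelis_fluviatilis),Hordeum_vulgaris),(Helarctos_maculatus,Peromyscus_litoralis)),(((Gasterosteus_sylvestris,Takifugu_albus),(Gorilla_albus,Columba_nanus)),Otocyon_fluviatilis)); the answer is its 10 terminal taxa in alphabetical order.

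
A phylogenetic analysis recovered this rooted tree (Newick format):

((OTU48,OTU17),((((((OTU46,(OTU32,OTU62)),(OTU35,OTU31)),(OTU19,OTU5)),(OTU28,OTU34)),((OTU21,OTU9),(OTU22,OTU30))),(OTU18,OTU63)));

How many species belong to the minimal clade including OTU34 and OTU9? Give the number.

The MRCA of OTU34 and OTU9 is the node subtending (((((OTU46,(OTU32,OTU62)),(OTU35,OTU31)),(OTU19,OTU5)),(OTU28,OTU34)),((OTU21,OTU9),(OTU22,OTU30))).
That clade contains 13 terminal taxa: OTU19, OTU21, OTU22, OTU28, OTU30, OTU31, OTU32, OTU34, OTU35, OTU46, OTU5, OTU62, OTU9.

13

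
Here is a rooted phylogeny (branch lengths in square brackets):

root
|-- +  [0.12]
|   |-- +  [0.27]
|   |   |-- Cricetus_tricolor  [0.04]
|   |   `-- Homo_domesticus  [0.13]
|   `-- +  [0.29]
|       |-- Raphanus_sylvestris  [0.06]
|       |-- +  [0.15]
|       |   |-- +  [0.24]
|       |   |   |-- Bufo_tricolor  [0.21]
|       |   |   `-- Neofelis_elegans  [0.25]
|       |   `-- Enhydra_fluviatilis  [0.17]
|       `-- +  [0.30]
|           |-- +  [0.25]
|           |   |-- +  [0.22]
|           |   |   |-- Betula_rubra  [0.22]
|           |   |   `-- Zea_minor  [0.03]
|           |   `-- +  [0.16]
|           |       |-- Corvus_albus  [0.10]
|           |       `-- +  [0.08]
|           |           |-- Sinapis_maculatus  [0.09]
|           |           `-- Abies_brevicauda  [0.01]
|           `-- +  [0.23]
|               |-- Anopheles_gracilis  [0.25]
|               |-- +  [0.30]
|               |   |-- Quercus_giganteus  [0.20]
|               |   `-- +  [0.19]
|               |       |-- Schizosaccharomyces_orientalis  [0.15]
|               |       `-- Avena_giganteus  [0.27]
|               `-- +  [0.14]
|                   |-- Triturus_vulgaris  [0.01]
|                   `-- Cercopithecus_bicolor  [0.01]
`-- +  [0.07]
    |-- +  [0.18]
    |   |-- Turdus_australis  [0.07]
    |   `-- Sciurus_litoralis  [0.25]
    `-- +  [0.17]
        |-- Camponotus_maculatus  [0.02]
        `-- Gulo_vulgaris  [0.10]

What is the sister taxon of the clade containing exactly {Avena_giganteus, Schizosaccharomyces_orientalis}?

The clade containing exactly {Avena_giganteus, Schizosaccharomyces_orientalis} attaches to the tree at the node subtending (Quercus_giganteus,(Schizosaccharomyces_orientalis,Avena_giganteus)).
The other lineage descending from that same node — the sister group — is the single tip Quercus_giganteus.

Quercus_giganteus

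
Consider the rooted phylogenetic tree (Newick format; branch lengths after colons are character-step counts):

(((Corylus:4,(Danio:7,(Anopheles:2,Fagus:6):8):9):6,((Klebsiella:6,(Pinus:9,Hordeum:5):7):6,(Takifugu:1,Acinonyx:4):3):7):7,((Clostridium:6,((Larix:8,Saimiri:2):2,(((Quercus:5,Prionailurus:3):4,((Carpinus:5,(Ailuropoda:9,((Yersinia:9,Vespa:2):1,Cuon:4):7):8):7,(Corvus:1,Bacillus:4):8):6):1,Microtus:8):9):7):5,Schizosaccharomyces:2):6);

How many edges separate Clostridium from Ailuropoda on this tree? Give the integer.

8

The MRCA of Clostridium and Ailuropoda is the node subtending (Clostridium,((Larix,Saimiri),(((Quercus,Prionailurus),((Carpinus,(Ailuropoda,((Yersinia,Vespa),Cuon))),(Corvus,Bacillus))),Microtus))).
From Clostridium up to that node: 1 branch. From Ailuropoda up to the same node: 7 branches. Total: 1 + 7 = 8.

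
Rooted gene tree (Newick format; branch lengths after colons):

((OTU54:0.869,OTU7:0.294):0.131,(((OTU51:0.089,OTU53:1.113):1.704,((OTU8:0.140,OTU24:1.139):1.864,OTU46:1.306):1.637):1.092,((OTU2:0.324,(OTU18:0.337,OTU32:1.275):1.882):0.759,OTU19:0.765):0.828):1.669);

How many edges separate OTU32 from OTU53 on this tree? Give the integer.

The MRCA of OTU32 and OTU53 is the node subtending (((OTU51,OTU53),((OTU8,OTU24),OTU46)),((OTU2,(OTU18,OTU32)),OTU19)).
From OTU32 up to that node: 4 branches. From OTU53 up to the same node: 3 branches. Total: 4 + 3 = 7.

7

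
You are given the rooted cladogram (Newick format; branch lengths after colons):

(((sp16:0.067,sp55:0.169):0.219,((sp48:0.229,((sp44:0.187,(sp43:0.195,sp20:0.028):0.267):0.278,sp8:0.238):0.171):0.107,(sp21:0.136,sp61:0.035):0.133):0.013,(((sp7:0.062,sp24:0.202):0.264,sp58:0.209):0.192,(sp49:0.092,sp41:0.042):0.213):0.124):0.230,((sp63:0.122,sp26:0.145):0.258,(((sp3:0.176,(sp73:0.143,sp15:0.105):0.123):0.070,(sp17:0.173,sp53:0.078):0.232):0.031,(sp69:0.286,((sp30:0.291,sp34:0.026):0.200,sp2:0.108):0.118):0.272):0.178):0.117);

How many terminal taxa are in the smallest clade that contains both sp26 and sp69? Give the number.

The MRCA of sp26 and sp69 is the node subtending ((sp63,sp26),(((sp3,(sp73,sp15)),(sp17,sp53)),(sp69,((sp30,sp34),sp2)))).
That clade contains 11 terminal taxa: sp15, sp17, sp2, sp26, sp3, sp30, sp34, sp53, sp63, sp69, sp73.

11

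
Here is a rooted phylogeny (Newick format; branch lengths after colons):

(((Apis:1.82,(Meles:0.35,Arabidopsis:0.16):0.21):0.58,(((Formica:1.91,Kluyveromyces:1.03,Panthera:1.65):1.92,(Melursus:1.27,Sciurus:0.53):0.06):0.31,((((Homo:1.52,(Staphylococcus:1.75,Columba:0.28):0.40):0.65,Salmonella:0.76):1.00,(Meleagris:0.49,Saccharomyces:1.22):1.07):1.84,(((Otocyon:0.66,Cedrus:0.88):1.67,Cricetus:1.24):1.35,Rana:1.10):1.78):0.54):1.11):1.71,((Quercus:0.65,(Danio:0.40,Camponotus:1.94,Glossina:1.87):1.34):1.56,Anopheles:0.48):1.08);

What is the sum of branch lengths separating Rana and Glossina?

The path runs Rana → … → MRCA → … → Glossina; the MRCA is the root of the tree.
Branch lengths along that path: 1.10 + 1.78 + 0.54 + 1.11 + 1.71 + 1.08 + 1.56 + 1.34 + 1.87 = 12.09.

12.09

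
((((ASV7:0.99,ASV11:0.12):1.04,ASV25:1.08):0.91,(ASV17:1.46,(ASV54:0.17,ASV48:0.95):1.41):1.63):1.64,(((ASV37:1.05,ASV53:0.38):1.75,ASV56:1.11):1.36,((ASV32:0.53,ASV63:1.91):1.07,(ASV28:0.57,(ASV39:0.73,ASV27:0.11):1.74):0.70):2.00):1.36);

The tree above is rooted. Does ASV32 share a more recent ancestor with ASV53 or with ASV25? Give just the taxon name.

The MRCA of ASV32 and ASV53 subtends (((ASV37,ASV53),ASV56),((ASV32,ASV63),(ASV28,(ASV39,ASV27)))) (8 taxa).
The MRCA of ASV32 and ASV25 is the root, subtending the entire tree (14 taxa).
The first is nested inside the second, so ASV32 shares a more recent common ancestor with ASV53.

ASV53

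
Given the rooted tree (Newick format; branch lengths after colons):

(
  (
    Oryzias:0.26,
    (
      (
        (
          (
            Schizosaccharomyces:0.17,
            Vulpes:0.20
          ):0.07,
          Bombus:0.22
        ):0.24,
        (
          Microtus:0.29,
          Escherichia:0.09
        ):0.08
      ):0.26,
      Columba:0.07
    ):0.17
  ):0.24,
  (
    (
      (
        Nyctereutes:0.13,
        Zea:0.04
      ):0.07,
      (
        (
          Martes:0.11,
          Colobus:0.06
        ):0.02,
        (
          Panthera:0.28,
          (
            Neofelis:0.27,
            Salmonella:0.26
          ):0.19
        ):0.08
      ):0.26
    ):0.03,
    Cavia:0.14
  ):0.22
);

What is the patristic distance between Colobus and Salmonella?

The path runs Colobus → … → MRCA → … → Salmonella; the MRCA is the node subtending ((Martes,Colobus),(Panthera,(Neofelis,Salmonella))).
Branch lengths along that path: 0.06 + 0.02 + 0.08 + 0.19 + 0.26 = 0.61.

0.61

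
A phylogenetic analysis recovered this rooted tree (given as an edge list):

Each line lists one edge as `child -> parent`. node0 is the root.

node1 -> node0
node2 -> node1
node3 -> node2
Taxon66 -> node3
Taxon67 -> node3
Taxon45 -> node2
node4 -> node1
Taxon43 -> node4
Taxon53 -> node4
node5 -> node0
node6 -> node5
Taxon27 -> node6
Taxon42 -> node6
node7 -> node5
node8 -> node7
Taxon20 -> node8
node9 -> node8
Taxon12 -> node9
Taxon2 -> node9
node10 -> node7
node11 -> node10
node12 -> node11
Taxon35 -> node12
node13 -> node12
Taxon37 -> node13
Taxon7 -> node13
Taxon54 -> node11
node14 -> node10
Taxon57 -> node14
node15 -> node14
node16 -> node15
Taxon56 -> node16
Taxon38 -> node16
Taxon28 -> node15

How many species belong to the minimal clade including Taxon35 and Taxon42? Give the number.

13

The MRCA of Taxon35 and Taxon42 is the node subtending ((Taxon27,Taxon42),((Taxon20,(Taxon12,Taxon2)),(((Taxon35,(Taxon37,Taxon7)),Taxon54),(Taxon57,((Taxon56,Taxon38),Taxon28))))).
That clade contains 13 terminal taxa: Taxon12, Taxon2, Taxon20, Taxon27, Taxon28, Taxon35, Taxon37, Taxon38, Taxon42, Taxon54, Taxon56, Taxon57, Taxon7.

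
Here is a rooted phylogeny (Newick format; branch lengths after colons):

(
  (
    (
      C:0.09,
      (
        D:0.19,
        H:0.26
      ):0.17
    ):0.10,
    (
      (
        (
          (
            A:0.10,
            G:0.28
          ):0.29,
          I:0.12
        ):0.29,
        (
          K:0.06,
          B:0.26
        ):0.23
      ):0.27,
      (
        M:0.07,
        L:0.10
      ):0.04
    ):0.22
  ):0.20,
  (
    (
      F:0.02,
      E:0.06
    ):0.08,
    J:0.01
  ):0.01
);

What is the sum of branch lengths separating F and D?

0.77

The path runs F → … → MRCA → … → D; the MRCA is the root of the tree.
Branch lengths along that path: 0.02 + 0.08 + 0.01 + 0.20 + 0.10 + 0.17 + 0.19 = 0.77.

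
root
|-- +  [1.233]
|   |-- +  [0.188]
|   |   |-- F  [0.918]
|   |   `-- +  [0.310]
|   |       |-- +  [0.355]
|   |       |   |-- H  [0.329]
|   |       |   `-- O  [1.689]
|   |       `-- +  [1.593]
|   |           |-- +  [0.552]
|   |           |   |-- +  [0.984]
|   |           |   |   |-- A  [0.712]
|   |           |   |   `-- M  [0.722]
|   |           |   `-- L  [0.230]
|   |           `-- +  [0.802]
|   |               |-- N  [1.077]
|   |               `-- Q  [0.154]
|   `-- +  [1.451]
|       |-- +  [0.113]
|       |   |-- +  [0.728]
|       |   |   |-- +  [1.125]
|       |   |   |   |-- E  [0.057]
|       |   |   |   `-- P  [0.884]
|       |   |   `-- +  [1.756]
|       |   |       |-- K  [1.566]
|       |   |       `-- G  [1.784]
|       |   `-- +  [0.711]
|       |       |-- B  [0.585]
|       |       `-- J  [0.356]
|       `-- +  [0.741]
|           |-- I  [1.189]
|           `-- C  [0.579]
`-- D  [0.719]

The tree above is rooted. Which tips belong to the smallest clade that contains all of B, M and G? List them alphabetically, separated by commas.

A, B, C, E, F, G, H, I, J, K, L, M, N, O, P, Q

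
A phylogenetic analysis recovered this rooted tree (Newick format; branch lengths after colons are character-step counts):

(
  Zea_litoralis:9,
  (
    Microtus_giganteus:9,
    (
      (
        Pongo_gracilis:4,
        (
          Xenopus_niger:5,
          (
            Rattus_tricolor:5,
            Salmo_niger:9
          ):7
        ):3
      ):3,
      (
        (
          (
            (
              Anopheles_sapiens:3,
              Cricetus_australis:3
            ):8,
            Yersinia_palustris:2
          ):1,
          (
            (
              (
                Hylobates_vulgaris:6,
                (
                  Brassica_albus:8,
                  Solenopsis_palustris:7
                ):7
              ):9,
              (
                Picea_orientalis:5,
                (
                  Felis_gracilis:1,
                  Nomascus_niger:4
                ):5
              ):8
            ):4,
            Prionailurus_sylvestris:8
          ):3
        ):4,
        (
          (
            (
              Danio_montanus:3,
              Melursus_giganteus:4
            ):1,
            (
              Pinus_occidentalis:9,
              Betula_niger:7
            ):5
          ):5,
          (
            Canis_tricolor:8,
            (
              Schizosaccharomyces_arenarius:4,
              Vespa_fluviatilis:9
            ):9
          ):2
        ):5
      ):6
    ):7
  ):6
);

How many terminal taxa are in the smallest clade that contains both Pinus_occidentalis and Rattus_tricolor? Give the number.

21

The MRCA of Pinus_occidentalis and Rattus_tricolor is the node subtending ((Pongo_gracilis,(Xenopus_niger,(Rattus_tricolor,Salmo_niger))),((((Anopheles_sapiens,Cricetus_australis),Yersinia_palustris),(((Hylobates_vulgaris,(Brassica_albus,Solenopsis_palustris)),(Picea_orientalis,(Felis_gracilis,Nomascus_niger))),Prionailurus_sylvestris)),(((Danio_montanus,Melursus_giganteus),(Pinus_occidentalis,Betula_niger)),(Canis_tricolor,(Schizosaccharomyces_arenarius,Vespa_fluviatilis))))).
That clade contains 21 terminal taxa: Anopheles_sapiens, Betula_niger, Brassica_albus, Canis_tricolor, Cricetus_australis, Danio_montanus, Felis_gracilis, Hylobates_vulgaris, Melursus_giganteus, Nomascus_niger, Picea_orientalis, Pinus_occidentalis, Pongo_gracilis, Prionailurus_sylvestris, Rattus_tricolor, Salmo_niger, Schizosaccharomyces_arenarius, Solenopsis_palustris, Vespa_fluviatilis, Xenopus_niger, Yersinia_palustris.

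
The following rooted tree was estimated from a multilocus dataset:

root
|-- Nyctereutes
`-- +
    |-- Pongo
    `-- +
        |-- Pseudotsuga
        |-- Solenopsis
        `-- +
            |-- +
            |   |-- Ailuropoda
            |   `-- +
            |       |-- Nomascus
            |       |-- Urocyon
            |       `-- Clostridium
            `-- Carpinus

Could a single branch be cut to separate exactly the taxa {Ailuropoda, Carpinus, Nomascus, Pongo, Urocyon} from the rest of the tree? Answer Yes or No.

No

The MRCA of the listed taxa subtends (Pongo,(Pseudotsuga,Solenopsis,((Ailuropoda,(Nomascus,Urocyon,Clostridium)),Carpinus))).
That clade also contains Clostridium, Pseudotsuga, Solenopsis, which are not in the proposed group, so the group is not monophyletic.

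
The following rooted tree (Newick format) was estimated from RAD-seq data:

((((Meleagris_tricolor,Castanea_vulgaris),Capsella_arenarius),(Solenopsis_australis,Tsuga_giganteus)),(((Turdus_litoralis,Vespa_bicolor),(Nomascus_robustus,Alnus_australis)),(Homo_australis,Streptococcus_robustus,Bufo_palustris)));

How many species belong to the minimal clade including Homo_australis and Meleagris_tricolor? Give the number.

12

The MRCA of Homo_australis and Meleagris_tricolor is the root, so the clade is the entire tree.
That clade contains 12 terminal taxa: Alnus_australis, Bufo_palustris, Capsella_arenarius, Castanea_vulgaris, Homo_australis, Meleagris_tricolor, Nomascus_robustus, Solenopsis_australis, Streptococcus_robustus, Tsuga_giganteus, Turdus_litoralis, Vespa_bicolor.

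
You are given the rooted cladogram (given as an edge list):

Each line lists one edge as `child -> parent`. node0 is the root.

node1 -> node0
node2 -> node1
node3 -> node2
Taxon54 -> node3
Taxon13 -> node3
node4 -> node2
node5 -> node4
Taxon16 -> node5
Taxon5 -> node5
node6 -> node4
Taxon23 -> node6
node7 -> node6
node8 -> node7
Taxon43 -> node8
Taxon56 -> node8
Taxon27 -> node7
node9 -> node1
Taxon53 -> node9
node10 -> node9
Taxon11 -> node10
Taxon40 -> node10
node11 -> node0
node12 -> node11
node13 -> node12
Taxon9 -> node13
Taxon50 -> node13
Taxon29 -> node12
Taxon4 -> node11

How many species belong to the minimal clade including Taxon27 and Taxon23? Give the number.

4

The MRCA of Taxon27 and Taxon23 is the node subtending (Taxon23,((Taxon43,Taxon56),Taxon27)).
That clade contains 4 terminal taxa: Taxon23, Taxon27, Taxon43, Taxon56.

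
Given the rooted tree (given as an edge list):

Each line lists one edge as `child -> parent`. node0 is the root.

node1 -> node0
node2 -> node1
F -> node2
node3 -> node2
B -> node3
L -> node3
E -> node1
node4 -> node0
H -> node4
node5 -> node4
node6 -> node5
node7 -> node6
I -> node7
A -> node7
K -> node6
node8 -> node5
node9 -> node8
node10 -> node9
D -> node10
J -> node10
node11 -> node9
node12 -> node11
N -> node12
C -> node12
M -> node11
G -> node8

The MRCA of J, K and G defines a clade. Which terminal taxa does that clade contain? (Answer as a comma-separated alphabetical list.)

Tracing J: it sits inside (D,J).
Tracing K: it sits inside ((I,A),K).
Tracing G: it sits inside (((D,J),((N,C),M)),G).
The smallest clade enclosing all 3 is (((I,A),K),(((D,J),((N,C),M)),G)); the answer is its 9 terminal taxa in alphabetical order.

A, C, D, G, I, J, K, M, N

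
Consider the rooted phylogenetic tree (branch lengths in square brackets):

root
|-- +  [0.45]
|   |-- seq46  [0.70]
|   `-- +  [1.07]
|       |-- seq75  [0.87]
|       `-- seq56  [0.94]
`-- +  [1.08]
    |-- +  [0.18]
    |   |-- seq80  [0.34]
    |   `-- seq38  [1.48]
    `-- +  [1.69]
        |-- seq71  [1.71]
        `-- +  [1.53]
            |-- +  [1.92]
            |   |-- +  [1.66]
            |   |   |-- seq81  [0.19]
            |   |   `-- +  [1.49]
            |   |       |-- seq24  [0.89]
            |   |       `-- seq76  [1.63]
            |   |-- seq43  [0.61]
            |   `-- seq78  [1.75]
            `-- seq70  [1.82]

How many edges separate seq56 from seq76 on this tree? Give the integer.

The MRCA of seq56 and seq76 is the root of the tree.
From seq56 up to that node: 3 branches. From seq76 up to the same node: 7 branches. Total: 3 + 7 = 10.

10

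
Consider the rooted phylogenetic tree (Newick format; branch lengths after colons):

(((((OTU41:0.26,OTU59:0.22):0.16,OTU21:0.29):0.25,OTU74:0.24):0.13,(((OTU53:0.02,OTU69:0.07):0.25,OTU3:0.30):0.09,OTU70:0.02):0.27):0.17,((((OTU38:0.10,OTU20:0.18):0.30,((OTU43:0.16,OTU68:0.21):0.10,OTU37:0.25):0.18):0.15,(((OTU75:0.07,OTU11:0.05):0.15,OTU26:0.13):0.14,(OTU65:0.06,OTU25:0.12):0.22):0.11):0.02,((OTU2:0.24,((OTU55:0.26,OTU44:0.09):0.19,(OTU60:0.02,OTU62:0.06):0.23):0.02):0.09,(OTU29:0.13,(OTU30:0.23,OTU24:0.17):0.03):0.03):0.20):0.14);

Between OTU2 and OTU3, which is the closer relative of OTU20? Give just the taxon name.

OTU2

The MRCA of OTU20 and OTU2 subtends ((((OTU38,OTU20),((OTU43,OTU68),OTU37)),(((OTU75,OTU11),OTU26),(OTU65,OTU25))),((OTU2,((OTU55,OTU44),(OTU60,OTU62))),(OTU29,(OTU30,OTU24)))) (18 taxa).
The MRCA of OTU20 and OTU3 is the root, subtending the entire tree (26 taxa).
The first is nested inside the second, so OTU20 shares a more recent common ancestor with OTU2.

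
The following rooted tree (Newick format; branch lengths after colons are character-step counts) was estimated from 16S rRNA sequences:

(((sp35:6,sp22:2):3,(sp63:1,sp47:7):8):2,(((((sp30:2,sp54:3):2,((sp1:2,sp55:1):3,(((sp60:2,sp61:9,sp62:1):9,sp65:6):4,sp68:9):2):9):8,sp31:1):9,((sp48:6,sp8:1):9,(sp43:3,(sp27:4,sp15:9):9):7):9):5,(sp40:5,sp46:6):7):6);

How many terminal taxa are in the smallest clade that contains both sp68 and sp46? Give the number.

17

The MRCA of sp68 and sp46 is the node subtending (((((sp30,sp54),((sp1,sp55),(((sp60,sp61,sp62),sp65),sp68))),sp31),((sp48,sp8),(sp43,(sp27,sp15)))),(sp40,sp46)).
That clade contains 17 terminal taxa: sp1, sp15, sp27, sp30, sp31, sp40, sp43, sp46, sp48, sp54, sp55, sp60, sp61, sp62, sp65, sp68, sp8.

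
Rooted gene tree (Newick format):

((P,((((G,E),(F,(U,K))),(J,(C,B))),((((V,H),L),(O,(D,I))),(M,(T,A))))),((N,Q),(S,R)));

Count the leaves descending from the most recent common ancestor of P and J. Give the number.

18

The MRCA of P and J is the node subtending (P,((((G,E),(F,(U,K))),(J,(C,B))),((((V,H),L),(O,(D,I))),(M,(T,A))))).
That clade contains 18 terminal taxa: A, B, C, D, E, F, G, H, I, J, K, L, M, O, P, T, U, V.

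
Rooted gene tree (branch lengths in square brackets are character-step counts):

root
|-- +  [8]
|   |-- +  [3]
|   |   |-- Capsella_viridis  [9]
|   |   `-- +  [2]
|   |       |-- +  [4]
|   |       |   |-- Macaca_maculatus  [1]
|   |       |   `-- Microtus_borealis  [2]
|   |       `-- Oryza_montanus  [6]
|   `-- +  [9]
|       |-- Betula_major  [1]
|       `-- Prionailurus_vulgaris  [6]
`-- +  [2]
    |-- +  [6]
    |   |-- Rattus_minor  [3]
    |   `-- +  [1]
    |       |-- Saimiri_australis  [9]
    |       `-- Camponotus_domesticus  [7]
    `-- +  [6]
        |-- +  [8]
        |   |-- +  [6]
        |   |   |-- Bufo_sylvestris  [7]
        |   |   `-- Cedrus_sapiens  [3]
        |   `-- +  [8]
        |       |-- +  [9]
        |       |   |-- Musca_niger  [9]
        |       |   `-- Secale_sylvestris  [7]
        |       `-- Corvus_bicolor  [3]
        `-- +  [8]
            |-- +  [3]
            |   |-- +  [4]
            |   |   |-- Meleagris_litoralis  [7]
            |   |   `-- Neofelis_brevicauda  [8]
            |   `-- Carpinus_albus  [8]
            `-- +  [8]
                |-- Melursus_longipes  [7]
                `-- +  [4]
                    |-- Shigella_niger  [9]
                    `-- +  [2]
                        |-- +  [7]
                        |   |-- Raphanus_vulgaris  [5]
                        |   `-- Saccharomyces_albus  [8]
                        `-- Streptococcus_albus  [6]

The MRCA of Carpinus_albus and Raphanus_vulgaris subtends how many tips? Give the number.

The MRCA of Carpinus_albus and Raphanus_vulgaris is the node subtending (((Meleagris_litoralis,Neofelis_brevicauda),Carpinus_albus),(Melursus_longipes,(Shigella_niger,((Raphanus_vulgaris,Saccharomyces_albus),Streptococcus_albus)))).
That clade contains 8 terminal taxa: Carpinus_albus, Meleagris_litoralis, Melursus_longipes, Neofelis_brevicauda, Raphanus_vulgaris, Saccharomyces_albus, Shigella_niger, Streptococcus_albus.

8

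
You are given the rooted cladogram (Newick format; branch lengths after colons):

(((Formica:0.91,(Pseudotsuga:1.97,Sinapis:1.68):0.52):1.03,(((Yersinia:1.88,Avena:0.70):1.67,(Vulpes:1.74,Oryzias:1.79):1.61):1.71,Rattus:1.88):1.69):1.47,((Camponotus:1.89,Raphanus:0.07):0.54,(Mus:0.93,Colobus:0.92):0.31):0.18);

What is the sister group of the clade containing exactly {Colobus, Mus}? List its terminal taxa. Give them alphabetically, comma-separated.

The clade containing exactly {Colobus, Mus} attaches to the tree at the node subtending ((Camponotus,Raphanus),(Mus,Colobus)).
The other lineage descending from that same node — the sister group — is (Camponotus,Raphanus); its 2 tips in alphabetical order are the answer.

Camponotus, Raphanus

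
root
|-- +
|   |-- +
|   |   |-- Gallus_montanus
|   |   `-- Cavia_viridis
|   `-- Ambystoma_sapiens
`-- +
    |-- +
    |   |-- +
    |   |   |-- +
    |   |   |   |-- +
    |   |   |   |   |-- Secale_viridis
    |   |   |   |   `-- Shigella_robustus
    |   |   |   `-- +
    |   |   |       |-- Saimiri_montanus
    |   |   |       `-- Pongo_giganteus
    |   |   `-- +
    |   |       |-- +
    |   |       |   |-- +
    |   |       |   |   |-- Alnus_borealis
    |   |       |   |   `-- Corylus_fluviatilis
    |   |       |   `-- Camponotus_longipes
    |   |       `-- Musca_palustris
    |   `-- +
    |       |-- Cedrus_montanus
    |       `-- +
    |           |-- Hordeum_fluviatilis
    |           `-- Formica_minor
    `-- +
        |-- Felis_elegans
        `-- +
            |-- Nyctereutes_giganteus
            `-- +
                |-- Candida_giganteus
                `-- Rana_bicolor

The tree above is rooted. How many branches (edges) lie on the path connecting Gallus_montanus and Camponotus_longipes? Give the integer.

9

The MRCA of Gallus_montanus and Camponotus_longipes is the root of the tree.
From Gallus_montanus up to that node: 3 branches. From Camponotus_longipes up to the same node: 6 branches. Total: 3 + 6 = 9.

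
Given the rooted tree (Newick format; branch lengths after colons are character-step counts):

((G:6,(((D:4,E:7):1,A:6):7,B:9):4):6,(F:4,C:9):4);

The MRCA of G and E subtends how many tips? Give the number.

5

The MRCA of G and E is the node subtending (G,(((D,E),A),B)).
That clade contains 5 terminal taxa: A, B, D, E, G.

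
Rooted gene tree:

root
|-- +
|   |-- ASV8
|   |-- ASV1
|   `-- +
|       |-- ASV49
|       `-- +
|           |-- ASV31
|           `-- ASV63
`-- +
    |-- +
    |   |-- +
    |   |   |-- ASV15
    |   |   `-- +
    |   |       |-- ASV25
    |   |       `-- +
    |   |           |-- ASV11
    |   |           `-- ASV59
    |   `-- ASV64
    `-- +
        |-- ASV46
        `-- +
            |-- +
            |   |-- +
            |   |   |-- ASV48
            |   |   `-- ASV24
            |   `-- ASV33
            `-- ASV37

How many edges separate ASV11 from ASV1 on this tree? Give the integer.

8

The MRCA of ASV11 and ASV1 is the root of the tree.
From ASV11 up to that node: 6 branches. From ASV1 up to the same node: 2 branches. Total: 6 + 2 = 8.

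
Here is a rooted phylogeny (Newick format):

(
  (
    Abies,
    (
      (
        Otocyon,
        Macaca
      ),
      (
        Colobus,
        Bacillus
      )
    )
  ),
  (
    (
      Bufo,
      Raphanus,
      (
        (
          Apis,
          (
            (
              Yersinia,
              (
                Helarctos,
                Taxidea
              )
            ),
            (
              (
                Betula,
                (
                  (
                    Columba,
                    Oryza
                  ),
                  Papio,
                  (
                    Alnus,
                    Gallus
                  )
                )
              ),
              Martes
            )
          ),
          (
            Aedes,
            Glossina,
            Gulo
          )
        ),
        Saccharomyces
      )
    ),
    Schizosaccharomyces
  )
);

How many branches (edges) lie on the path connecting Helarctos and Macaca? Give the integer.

12

The MRCA of Helarctos and Macaca is the root of the tree.
From Helarctos up to that node: 8 branches. From Macaca up to the same node: 4 branches. Total: 8 + 4 = 12.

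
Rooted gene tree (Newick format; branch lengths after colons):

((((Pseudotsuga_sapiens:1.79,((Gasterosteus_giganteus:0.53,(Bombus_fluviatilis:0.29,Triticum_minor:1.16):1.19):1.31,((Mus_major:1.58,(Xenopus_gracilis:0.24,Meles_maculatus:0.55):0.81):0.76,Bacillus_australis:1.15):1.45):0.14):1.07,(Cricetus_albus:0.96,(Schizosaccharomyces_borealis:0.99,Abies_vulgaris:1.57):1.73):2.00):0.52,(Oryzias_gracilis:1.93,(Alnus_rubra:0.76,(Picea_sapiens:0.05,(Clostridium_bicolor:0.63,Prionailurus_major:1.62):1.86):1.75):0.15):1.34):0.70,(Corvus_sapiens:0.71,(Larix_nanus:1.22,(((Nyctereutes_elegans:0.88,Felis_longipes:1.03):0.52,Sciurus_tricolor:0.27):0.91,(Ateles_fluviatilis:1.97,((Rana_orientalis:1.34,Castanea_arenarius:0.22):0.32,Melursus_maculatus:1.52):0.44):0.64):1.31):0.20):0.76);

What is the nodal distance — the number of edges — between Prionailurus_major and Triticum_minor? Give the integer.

11

The MRCA of Prionailurus_major and Triticum_minor is the node subtending (((Pseudotsuga_sapiens,((Gasterosteus_giganteus,(Bombus_fluviatilis,Triticum_minor)),((Mus_major,(Xenopus_gracilis,Meles_maculatus)),Bacillus_australis))),(Cricetus_albus,(Schizosaccharomyces_borealis,Abies_vulgaris))),(Oryzias_gracilis,(Alnus_rubra,(Picea_sapiens,(Clostridium_bicolor,Prionailurus_major))))).
From Prionailurus_major up to that node: 5 branches. From Triticum_minor up to the same node: 6 branches. Total: 5 + 6 = 11.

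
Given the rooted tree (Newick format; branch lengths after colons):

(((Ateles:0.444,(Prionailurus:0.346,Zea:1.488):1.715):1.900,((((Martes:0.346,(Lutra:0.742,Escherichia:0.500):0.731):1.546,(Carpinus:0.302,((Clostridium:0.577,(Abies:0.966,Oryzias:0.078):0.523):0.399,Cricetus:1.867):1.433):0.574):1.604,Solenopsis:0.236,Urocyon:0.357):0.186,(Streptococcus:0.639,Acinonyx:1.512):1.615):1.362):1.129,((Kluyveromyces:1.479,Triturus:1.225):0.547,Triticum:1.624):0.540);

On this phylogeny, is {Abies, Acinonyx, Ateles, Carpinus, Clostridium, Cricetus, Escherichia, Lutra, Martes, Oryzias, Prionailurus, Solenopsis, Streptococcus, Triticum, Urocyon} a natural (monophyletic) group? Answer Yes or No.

No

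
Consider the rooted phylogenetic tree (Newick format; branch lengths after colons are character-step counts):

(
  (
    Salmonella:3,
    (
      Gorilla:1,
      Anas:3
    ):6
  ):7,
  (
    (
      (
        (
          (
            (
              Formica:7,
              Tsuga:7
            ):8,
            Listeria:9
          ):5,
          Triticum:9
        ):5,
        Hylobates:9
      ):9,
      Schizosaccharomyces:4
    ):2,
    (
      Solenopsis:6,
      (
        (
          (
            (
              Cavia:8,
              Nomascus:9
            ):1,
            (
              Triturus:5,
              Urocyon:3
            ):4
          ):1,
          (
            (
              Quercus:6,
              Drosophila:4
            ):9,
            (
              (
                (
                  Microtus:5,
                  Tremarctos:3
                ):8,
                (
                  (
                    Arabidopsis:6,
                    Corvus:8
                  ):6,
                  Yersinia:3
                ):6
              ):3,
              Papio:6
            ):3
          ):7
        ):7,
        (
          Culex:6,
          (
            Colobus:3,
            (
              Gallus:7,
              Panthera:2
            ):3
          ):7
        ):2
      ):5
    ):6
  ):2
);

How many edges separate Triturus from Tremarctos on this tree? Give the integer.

The MRCA of Triturus and Tremarctos is the node subtending (((Cavia,Nomascus),(Triturus,Urocyon)),((Quercus,Drosophila),(((Microtus,Tremarctos),((Arabidopsis,Corvus),Yersinia)),Papio))).
From Triturus up to that node: 3 branches. From Tremarctos up to the same node: 5 branches. Total: 3 + 5 = 8.

8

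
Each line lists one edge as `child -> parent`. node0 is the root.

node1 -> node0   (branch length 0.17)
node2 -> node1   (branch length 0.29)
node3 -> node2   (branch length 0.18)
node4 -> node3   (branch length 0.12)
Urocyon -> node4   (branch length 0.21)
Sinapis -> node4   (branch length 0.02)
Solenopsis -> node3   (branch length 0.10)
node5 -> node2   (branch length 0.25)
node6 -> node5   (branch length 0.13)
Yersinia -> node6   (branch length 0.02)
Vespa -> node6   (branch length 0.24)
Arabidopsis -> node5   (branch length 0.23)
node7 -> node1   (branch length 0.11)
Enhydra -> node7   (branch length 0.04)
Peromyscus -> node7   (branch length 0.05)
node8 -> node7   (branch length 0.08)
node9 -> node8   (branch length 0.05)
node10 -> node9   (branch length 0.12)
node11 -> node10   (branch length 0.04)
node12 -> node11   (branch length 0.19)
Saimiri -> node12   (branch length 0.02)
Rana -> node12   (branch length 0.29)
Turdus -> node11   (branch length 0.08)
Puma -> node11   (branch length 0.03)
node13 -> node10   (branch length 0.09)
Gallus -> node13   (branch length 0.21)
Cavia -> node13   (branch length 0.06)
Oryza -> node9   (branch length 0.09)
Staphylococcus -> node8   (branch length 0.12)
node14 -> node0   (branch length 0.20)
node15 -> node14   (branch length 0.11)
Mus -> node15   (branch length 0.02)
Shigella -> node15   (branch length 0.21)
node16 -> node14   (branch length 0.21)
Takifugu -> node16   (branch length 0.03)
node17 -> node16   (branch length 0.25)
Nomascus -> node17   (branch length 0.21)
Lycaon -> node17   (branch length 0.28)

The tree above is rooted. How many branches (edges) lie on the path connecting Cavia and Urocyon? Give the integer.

10

The MRCA of Cavia and Urocyon is the node subtending ((((Urocyon,Sinapis),Solenopsis),((Yersinia,Vespa),Arabidopsis)),(Enhydra,Peromyscus,(((((Saimiri,Rana),Turdus,Puma),(Gallus,Cavia)),Oryza),Staphylococcus))).
From Cavia up to that node: 6 branches. From Urocyon up to the same node: 4 branches. Total: 6 + 4 = 10.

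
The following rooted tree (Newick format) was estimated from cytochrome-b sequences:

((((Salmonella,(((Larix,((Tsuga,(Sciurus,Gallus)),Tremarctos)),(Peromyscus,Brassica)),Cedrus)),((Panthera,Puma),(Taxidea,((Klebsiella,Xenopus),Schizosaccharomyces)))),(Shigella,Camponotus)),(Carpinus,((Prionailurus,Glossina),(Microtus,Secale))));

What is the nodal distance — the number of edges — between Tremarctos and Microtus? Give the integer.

The MRCA of Tremarctos and Microtus is the root of the tree.
From Tremarctos up to that node: 8 branches. From Microtus up to the same node: 4 branches. Total: 8 + 4 = 12.

12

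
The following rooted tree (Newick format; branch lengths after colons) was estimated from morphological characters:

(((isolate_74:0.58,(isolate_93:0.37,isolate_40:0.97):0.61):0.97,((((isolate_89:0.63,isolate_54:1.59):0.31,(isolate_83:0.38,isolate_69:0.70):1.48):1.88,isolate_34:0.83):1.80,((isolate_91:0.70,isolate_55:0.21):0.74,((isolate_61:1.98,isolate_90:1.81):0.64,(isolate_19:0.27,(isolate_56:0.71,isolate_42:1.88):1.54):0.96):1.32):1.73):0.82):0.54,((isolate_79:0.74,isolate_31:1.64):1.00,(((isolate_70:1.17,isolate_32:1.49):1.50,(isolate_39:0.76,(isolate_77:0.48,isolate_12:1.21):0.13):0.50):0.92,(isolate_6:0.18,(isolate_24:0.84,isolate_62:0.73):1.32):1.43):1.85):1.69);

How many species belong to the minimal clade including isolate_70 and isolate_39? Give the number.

5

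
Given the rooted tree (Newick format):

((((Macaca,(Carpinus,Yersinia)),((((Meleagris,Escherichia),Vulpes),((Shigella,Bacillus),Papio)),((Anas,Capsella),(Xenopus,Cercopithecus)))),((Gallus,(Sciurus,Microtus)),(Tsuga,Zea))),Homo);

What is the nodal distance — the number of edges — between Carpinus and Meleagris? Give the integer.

The MRCA of Carpinus and Meleagris is the node subtending ((Macaca,(Carpinus,Yersinia)),((((Meleagris,Escherichia),Vulpes),((Shigella,Bacillus),Papio)),((Anas,Capsella),(Xenopus,Cercopithecus)))).
From Carpinus up to that node: 3 branches. From Meleagris up to the same node: 5 branches. Total: 3 + 5 = 8.

8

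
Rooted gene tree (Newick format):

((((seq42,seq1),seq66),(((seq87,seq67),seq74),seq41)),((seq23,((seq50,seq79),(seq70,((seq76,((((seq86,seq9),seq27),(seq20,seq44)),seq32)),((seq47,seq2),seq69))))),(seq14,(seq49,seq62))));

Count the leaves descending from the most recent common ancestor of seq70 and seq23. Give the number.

The MRCA of seq70 and seq23 is the node subtending (seq23,((seq50,seq79),(seq70,((seq76,((((seq86,seq9),seq27),(seq20,seq44)),seq32)),((seq47,seq2),seq69))))).
That clade contains 14 terminal taxa: seq2, seq20, seq23, seq27, seq32, seq44, seq47, seq50, seq69, seq70, seq76, seq79, seq86, seq9.

14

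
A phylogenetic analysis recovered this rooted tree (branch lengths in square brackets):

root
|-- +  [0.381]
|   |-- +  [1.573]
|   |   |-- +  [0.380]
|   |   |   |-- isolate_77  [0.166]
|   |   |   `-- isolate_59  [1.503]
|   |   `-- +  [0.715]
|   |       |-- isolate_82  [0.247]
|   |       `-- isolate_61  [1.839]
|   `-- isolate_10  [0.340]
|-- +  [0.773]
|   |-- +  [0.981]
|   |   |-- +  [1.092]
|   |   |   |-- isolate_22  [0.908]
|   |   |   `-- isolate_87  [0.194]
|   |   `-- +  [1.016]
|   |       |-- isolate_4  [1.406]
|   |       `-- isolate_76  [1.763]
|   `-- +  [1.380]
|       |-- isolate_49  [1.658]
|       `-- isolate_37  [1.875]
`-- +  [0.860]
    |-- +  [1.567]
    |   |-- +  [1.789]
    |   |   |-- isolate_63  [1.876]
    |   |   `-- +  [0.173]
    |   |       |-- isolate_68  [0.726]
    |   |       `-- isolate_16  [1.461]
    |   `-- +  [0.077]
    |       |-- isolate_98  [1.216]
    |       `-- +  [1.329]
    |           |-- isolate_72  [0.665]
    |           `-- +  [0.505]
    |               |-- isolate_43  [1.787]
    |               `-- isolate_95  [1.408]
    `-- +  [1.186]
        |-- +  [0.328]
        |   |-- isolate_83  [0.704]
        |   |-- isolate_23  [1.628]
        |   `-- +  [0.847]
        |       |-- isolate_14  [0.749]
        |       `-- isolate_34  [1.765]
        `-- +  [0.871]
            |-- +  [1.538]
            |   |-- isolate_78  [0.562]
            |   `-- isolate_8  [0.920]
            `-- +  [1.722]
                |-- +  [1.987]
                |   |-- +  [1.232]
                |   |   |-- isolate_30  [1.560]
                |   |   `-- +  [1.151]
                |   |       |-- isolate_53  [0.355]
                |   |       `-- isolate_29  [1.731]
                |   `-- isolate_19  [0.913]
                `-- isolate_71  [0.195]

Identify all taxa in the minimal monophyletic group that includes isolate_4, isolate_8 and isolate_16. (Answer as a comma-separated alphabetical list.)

isolate_10, isolate_14, isolate_16, isolate_19, isolate_22, isolate_23, isolate_29, isolate_30, isolate_34, isolate_37, isolate_4, isolate_43, isolate_49, isolate_53, isolate_59, isolate_61, isolate_63, isolate_68, isolate_71, isolate_72, isolate_76, isolate_77, isolate_78, isolate_8, isolate_82, isolate_83, isolate_87, isolate_95, isolate_98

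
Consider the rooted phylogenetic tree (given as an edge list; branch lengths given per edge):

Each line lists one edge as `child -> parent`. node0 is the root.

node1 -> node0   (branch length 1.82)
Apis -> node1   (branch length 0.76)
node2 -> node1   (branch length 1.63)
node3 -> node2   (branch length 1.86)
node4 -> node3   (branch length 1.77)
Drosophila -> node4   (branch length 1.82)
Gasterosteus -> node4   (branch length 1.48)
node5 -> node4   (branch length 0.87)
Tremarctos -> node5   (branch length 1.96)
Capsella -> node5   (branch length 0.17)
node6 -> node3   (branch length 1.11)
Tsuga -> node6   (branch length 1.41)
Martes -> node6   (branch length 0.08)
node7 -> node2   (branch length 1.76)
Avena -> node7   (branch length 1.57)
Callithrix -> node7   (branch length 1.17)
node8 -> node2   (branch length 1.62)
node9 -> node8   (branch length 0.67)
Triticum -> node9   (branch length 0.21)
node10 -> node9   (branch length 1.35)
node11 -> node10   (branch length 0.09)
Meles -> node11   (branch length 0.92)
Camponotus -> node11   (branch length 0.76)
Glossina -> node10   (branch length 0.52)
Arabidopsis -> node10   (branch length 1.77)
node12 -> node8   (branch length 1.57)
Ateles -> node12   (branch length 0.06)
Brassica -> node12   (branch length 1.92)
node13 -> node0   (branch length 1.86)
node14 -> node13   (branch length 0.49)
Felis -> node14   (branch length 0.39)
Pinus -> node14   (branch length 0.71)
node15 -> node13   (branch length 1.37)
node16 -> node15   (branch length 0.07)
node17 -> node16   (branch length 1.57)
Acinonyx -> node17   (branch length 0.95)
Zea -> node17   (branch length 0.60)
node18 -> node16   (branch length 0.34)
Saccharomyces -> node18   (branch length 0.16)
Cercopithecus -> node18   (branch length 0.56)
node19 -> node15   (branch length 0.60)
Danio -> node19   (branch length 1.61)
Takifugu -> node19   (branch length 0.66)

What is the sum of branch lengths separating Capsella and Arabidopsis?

10.08

The path runs Capsella → … → MRCA → … → Arabidopsis; the MRCA is the node subtending (((Drosophila,Gasterosteus,(Tremarctos,Capsella)),(Tsuga,Martes)),(Avena,Callithrix),((Triticum,((Meles,Camponotus),Glossina,Arabidopsis)),(Ateles,Brassica))).
Branch lengths along that path: 0.17 + 0.87 + 1.77 + 1.86 + 1.62 + 0.67 + 1.35 + 1.77 = 10.08.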